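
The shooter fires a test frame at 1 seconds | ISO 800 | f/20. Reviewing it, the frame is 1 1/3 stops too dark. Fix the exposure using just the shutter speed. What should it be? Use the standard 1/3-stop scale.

2.5 s

Underexposed by 1 1/3 stops → need 1 1/3 stops brighter.
Shutter speed: 1 → 1.3 → 1.6 → 2 → 2.5.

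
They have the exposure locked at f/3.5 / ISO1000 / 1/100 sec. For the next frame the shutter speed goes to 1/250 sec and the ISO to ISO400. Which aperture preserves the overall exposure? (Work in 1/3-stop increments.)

Shutter speed: 1/100 → 1/125 → 1/160 → 1/200 → 1/250 — 1 1/3 stops faster (darker).
ISO: 1000 → 800 → 640 → 500 → 400 — 1 1/3 stops dropped (darker).
Net change so far: 2 2/3 stops darker. Offset with the aperture: f/3.5 → f/3.2 → f/2.8 → f/2.5 → f/2.2 → f/2 → f/1.8 → f/1.6 → f/1.4.

f/1.4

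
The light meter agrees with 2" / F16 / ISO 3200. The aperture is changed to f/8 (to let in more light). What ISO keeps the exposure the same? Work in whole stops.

ISO 800

Aperture: f/16 → f/11 → f/8 — 2 stops larger aperture (brighter).
Need 2 stops darker from the ISO: 3200 → 1600 → 800.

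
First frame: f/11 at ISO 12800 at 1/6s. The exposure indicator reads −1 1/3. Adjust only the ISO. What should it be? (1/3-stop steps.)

Underexposed by 1 1/3 stops → need 1 1/3 stops brighter.
ISO: 12800 → 16000 → 20000 → 25600 → 32000.

ISO 32000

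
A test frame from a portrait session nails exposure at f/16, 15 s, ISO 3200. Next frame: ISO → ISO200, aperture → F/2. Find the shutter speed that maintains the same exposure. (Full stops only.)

ISO: 3200 → 1600 → 800 → 400 → 200 — 4 stops dropped (darker).
Aperture: f/16 → f/11 → f/8 → f/5.6 → f/4 → f/2.8 → f/2 — 6 stops larger aperture (brighter).
Net change so far: 2 stops brighter. Offset with the shutter speed: 15 → 8 → 4.

4 s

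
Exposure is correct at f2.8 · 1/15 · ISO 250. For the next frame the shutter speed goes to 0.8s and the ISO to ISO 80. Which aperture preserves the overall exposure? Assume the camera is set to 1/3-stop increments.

f/5.6

Shutter speed: 1/15 → 1/13 → 1/10 → 1/8 → 1/6 → 1/5 → 1/4 → 0.3 → 0.4 → 0.5 → 0.6 → 0.8 — 3 2/3 stops longer (brighter).
ISO: 250 → 200 → 160 → 125 → 100 → 80 — 1 2/3 stops lower (darker).
Net change so far: 2 stops brighter. Offset with the aperture: f/2.8 → f/3.2 → f/3.5 → f/4 → f/4.5 → f/5 → f/5.6.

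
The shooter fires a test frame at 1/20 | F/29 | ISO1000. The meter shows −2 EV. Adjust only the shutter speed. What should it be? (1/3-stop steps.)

Underexposed by 2 stops → need 2 stops brighter.
Shutter speed: 1/20 → 1/15 → 1/13 → 1/10 → 1/8 → 1/6 → 1/5.

1/5s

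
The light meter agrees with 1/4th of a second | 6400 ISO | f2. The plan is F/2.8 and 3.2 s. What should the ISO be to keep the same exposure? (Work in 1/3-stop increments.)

Aperture: f/2 → f/2.2 → f/2.5 → f/2.8 — 1 stop stopped down (darker).
Shutter speed: 1/4 → 0.3 → 0.4 → 0.5 → 0.6 → 0.8 → 1 → 1.3 → 1.6 → 2 → 2.5 → 3.2 — 3 2/3 stops slower (brighter).
Net change so far: 2 2/3 stops brighter. Offset with the ISO: 6400 → 5000 → 4000 → 3200 → 2500 → 2000 → 1600 → 1250 → 1000.

ISO 1000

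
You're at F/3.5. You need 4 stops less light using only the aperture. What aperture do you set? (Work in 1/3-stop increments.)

Aperture: f/3.5 → f/4 → f/4.5 → f/5 → f/5.6 → f/6.3 → f/7.1 → f/8 → f/9 → f/10 → f/11 → f/13 → f/14 — 4 stops narrower (darker).

f/14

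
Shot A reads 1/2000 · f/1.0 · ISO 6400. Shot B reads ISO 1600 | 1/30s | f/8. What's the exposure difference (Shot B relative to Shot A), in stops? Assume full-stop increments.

2 stops darker

Aperture: f/1.0 → f/1.4 → f/2 → f/2.8 → f/4 → f/5.6 → f/8 — 6 stops narrower (darker).
Shutter speed: 1/2000 → 1/1000 → 1/500 → 1/250 → 1/125 → 1/60 → 1/30 — 6 stops longer (brighter).
ISO: 6400 → 3200 → 1600 — 2 stops lower (darker).
Net: −6 +6 −2 = −2 stops.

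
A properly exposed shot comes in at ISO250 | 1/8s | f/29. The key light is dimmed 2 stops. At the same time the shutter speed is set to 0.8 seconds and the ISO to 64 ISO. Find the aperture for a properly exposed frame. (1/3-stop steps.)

Scene light: 2 stops darker.
Shutter speed: 1/8 → 1/6 → 1/5 → 1/4 → 0.3 → 0.4 → 0.5 → 0.6 → 0.8 — 2 2/3 stops slower (brighter).
ISO: 250 → 200 → 160 → 125 → 100 → 80 → 64 — 2 stops dropped (darker).
Net so far: 1 1/3 stops darker. Aperture: f/29 → f/25 → f/22 → f/20 → f/18.

f/18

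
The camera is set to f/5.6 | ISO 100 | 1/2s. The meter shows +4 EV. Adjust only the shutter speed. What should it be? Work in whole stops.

1/30s

Overexposed by 4 stops → need 4 stops darker.
Shutter speed: 1/2 → 1/4 → 1/8 → 1/15 → 1/30.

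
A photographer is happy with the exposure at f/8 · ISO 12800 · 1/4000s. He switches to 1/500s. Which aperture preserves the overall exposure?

Shutter speed: 1/4000 → 1/2000 → 1/1000 → 1/500 — 3 stops longer (brighter).
Need 3 stops darker from the aperture: f/8 → f/11 → f/16 → f/22.

f/22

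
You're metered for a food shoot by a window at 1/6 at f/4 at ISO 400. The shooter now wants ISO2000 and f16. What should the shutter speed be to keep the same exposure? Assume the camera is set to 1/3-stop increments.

0.5 s

ISO: 400 → 500 → 640 → 800 → 1000 → 1250 → 1600 → 2000 — 2 1/3 stops raised (brighter).
Aperture: f/4 → f/4.5 → f/5 → f/5.6 → f/6.3 → f/7.1 → f/8 → f/9 → f/10 → f/11 → f/13 → f/14 → f/16 — 4 stops narrower (darker).
Net change so far: 1 2/3 stops darker. Offset with the shutter speed: 1/6 → 1/5 → 1/4 → 0.3 → 0.4 → 0.5.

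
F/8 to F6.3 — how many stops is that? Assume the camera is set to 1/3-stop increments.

f/8 → f/7.1 → f/6.3 — count the steps: 2 third-stops = 2/3 stop.

2/3 stop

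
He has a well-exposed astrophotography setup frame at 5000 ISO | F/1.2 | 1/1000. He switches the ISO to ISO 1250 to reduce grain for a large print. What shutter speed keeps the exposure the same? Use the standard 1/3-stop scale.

ISO: 5000 → 4000 → 3200 → 2500 → 2000 → 1600 → 1250 — 2 stops lower (darker).
Need 2 stops brighter from the shutter speed: 1/1000 → 1/800 → 1/640 → 1/500 → 1/400 → 1/320 → 1/250.

1/250s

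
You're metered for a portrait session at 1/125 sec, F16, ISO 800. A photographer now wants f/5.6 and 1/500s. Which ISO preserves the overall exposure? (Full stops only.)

Aperture: f/16 → f/11 → f/8 → f/5.6 — 3 stops larger aperture (brighter).
Shutter speed: 1/125 → 1/250 → 1/500 — 2 stops shorter (darker).
Net change so far: 1 stop brighter. Offset with the ISO: 800 → 400.

ISO 400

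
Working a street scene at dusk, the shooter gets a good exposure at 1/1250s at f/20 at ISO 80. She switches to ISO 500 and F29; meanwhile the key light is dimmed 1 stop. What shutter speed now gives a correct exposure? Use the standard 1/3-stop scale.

Scene light: 1 stop darker.
ISO: 80 → 100 → 125 → 160 → 200 → 250 → 320 → 400 → 500 — 2 2/3 stops raised (brighter).
Aperture: f/20 → f/22 → f/25 → f/29 — 1 stop stopped down (darker).
Net so far: 2/3 stop brighter. Shutter speed: 1/1250 → 1/1600 → 1/2000.

1/2000s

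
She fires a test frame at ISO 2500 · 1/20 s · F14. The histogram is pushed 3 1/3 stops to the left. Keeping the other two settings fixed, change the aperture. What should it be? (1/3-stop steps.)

Underexposed by 3 1/3 stops → need 3 1/3 stops brighter.
Aperture: f/14 → f/13 → f/11 → f/10 → f/9 → f/8 → f/7.1 → f/6.3 → f/5.6 → f/5 → f/4.5.

f/4.5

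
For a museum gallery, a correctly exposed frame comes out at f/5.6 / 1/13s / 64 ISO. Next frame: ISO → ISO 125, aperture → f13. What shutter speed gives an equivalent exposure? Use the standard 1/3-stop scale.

ISO: 64 → 80 → 100 → 125 — 1 stop higher (brighter).
Aperture: f/5.6 → f/6.3 → f/7.1 → f/8 → f/9 → f/10 → f/11 → f/13 — 2 1/3 stops stopped down (darker).
Net change so far: 1 1/3 stops darker. Offset with the shutter speed: 1/13 → 1/10 → 1/8 → 1/6 → 1/5.

1/5s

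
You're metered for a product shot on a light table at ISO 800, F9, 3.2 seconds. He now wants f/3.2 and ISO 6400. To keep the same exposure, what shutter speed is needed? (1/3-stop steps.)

Aperture: f/9 → f/8 → f/7.1 → f/6.3 → f/5.6 → f/5 → f/4.5 → f/4 → f/3.5 → f/3.2 — 3 stops larger aperture (brighter).
ISO: 800 → 1000 → 1250 → 1600 → 2000 → 2500 → 3200 → 4000 → 5000 → 6400 — 3 stops higher (brighter).
Net change so far: 6 stops brighter. Offset with the shutter speed: 3.2 → 2.5 → 2 → 1.6 → 1.3 → 1 → 0.8 → 0.6 → 0.5 → 0.4 → 0.3 → 1/4 → 1/5 → 1/6 → 1/8 → 1/10 → 1/13 → 1/15 → 1/20.

1/20s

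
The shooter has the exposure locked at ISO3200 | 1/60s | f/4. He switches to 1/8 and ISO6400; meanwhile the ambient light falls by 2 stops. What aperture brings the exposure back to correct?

f/8

Scene light: 2 stops darker.
Shutter speed: 1/60 → 1/30 → 1/15 → 1/8 — 3 stops slower (brighter).
ISO: 3200 → 6400 — 1 stop raised (brighter).
Net so far: 2 stops brighter. Aperture: f/4 → f/5.6 → f/8.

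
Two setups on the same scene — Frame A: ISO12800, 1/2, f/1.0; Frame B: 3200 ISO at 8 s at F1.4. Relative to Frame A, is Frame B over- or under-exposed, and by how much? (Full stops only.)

1 stop brighter

Aperture: f/1.0 → f/1.4 — 1 stop narrower (darker).
Shutter speed: 1/2 → 1 → 2 → 4 → 8 — 4 stops longer (brighter).
ISO: 12800 → 6400 → 3200 — 2 stops lower (darker).
Net: −1 +4 −2 = +1 stop.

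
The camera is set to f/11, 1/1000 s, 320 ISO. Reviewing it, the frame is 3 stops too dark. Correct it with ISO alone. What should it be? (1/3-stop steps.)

ISO 2500

Underexposed by 3 stops → need 3 stops brighter.
ISO: 320 → 400 → 500 → 640 → 800 → 1000 → 1250 → 1600 → 2000 → 2500.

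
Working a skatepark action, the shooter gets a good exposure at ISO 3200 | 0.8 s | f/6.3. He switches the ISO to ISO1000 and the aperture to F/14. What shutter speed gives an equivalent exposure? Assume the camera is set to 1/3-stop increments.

13 s

ISO: 3200 → 2500 → 2000 → 1600 → 1250 → 1000 — 1 2/3 stops lower (darker).
Aperture: f/6.3 → f/7.1 → f/8 → f/9 → f/10 → f/11 → f/13 → f/14 — 2 1/3 stops narrower (darker).
Net change so far: 4 stops darker. Offset with the shutter speed: 0.8 → 1 → 1.3 → 1.6 → 2 → 2.5 → 3.2 → 4 → 5 → 6 → 8 → 10 → 13.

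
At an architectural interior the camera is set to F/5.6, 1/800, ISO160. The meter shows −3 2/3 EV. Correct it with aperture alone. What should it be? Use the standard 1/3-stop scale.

f/1.6

Underexposed by 3 2/3 stops → need 3 2/3 stops brighter.
Aperture: f/5.6 → f/5 → f/4.5 → f/4 → f/3.5 → f/3.2 → f/2.8 → f/2.5 → f/2.2 → f/2 → f/1.8 → f/1.6.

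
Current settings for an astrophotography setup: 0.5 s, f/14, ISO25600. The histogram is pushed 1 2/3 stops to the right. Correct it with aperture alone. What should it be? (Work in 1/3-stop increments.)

Overexposed by 1 2/3 stops → need 1 2/3 stops darker.
Aperture: f/14 → f/16 → f/18 → f/20 → f/22 → f/25.

f/25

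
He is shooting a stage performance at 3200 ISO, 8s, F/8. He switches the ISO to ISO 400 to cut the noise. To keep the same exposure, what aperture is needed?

ISO: 3200 → 1600 → 800 → 400 — 3 stops lower (darker).
Need 3 stops brighter from the aperture: f/8 → f/5.6 → f/4 → f/2.8.

f/2.8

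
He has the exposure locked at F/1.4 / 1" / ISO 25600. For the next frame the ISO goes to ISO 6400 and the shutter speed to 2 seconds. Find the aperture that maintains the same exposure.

f/1.0

ISO: 25600 → 12800 → 6400 — 2 stops dropped (darker).
Shutter speed: 1 → 2 — 1 stop longer (brighter).
Net change so far: 1 stop darker. Offset with the aperture: f/1.4 → f/1.0.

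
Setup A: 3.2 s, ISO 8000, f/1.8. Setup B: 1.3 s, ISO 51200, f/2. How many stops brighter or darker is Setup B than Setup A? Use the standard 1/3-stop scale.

1 stop brighter

Aperture: f/1.8 → f/2 — 1/3 stop smaller aperture (darker).
Shutter speed: 3.2 → 2.5 → 2 → 1.6 → 1.3 — 1 1/3 stops faster (darker).
ISO: 8000 → 10000 → 12800 → 16000 → 20000 → 25600 → 32000 → 40000 → 51200 — 2 2/3 stops higher (brighter).
Net: −1/3 −1 1/3 +2 2/3 = +1 stop.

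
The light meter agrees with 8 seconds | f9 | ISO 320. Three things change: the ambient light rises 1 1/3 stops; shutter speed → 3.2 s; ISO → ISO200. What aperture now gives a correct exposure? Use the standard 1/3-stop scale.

f/7.1

Scene light: 1 1/3 stops brighter.
Shutter speed: 8 → 6 → 5 → 4 → 3.2 — 1 1/3 stops faster (darker).
ISO: 320 → 250 → 200 — 2/3 stop dropped (darker).
Net so far: 2/3 stop darker. Aperture: f/9 → f/8 → f/7.1.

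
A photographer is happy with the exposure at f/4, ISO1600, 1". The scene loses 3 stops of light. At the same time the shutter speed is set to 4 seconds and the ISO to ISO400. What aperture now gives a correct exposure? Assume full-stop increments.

Scene light: 3 stops darker.
Shutter speed: 1 → 2 → 4 — 2 stops longer (brighter).
ISO: 1600 → 800 → 400 — 2 stops lower (darker).
Net so far: 3 stops darker. Aperture: f/4 → f/2.8 → f/2 → f/1.4.

f/1.4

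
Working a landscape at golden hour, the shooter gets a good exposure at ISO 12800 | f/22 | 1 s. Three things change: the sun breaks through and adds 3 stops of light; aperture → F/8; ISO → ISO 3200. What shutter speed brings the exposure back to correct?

1/15s

Scene light: 3 stops brighter.
Aperture: f/22 → f/16 → f/11 → f/8 — 3 stops opened up (brighter).
ISO: 12800 → 6400 → 3200 — 2 stops dropped (darker).
Net so far: 4 stops brighter. Shutter speed: 1 → 1/2 → 1/4 → 1/8 → 1/15.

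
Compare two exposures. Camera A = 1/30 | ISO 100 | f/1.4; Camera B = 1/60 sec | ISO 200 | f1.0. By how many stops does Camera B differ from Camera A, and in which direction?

1 stop brighter

Aperture: f/1.4 → f/1.0 — 1 stop larger aperture (brighter).
Shutter speed: 1/30 → 1/60 — 1 stop faster (darker).
ISO: 100 → 200 — 1 stop raised (brighter).
Net: +1 −1 +1 = +1 stop.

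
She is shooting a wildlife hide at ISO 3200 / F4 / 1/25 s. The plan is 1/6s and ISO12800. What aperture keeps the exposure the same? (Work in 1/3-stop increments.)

f/16

Shutter speed: 1/25 → 1/20 → 1/15 → 1/13 → 1/10 → 1/8 → 1/6 — 2 stops slower (brighter).
ISO: 3200 → 4000 → 5000 → 6400 → 8000 → 10000 → 12800 — 2 stops raised (brighter).
Net change so far: 4 stops brighter. Offset with the aperture: f/4 → f/4.5 → f/5 → f/5.6 → f/6.3 → f/7.1 → f/8 → f/9 → f/10 → f/11 → f/13 → f/14 → f/16.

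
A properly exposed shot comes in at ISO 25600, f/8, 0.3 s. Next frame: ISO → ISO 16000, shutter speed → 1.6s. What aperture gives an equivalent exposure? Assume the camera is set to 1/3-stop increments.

f/14

ISO: 25600 → 20000 → 16000 — 2/3 stop lower (darker).
Shutter speed: 0.3 → 0.4 → 0.5 → 0.6 → 0.8 → 1 → 1.3 → 1.6 — 2 1/3 stops slower (brighter).
Net change so far: 1 2/3 stops brighter. Offset with the aperture: f/8 → f/9 → f/10 → f/11 → f/13 → f/14.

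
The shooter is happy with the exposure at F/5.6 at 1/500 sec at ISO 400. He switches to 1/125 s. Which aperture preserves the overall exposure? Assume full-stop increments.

Shutter speed: 1/500 → 1/250 → 1/125 — 2 stops longer (brighter).
Need 2 stops darker from the aperture: f/5.6 → f/8 → f/11.

f/11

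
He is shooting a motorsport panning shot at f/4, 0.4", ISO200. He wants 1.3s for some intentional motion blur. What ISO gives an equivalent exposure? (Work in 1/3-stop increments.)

ISO 64

Shutter speed: 0.4 → 0.5 → 0.6 → 0.8 → 1 → 1.3 — 1 2/3 stops longer (brighter).
Need 1 2/3 stops darker from the ISO: 200 → 160 → 125 → 100 → 80 → 64.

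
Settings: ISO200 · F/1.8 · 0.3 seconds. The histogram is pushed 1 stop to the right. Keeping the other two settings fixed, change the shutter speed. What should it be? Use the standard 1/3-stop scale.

1/6s

Overexposed by 1 stop → need 1 stop darker.
Shutter speed: 0.3 → 1/4 → 1/5 → 1/6.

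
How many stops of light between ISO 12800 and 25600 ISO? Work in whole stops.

12800 → 25600 — count the steps: 1 stop.

1 stop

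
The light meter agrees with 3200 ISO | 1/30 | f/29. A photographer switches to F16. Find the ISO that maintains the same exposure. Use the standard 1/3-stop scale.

ISO 1000

Aperture: f/29 → f/25 → f/22 → f/20 → f/18 → f/16 — 1 2/3 stops wider (brighter).
Need 1 2/3 stops darker from the ISO: 3200 → 2500 → 2000 → 1600 → 1250 → 1000.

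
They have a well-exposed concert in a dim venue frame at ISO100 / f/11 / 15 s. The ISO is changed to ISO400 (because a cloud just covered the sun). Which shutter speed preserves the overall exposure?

ISO: 100 → 200 → 400 — 2 stops raised (brighter).
Need 2 stops darker from the shutter speed: 15 → 8 → 4.

4 s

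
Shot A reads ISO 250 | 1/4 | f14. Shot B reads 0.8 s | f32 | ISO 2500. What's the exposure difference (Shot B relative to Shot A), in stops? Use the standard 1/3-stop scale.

2 2/3 stops brighter

Aperture: f/14 → f/16 → f/18 → f/20 → f/22 → f/25 → f/29 → f/32 — 2 1/3 stops narrower (darker).
Shutter speed: 1/4 → 0.3 → 0.4 → 0.5 → 0.6 → 0.8 — 1 2/3 stops longer (brighter).
ISO: 250 → 320 → 400 → 500 → 640 → 800 → 1000 → 1250 → 1600 → 2000 → 2500 — 3 1/3 stops raised (brighter).
Net: −2 1/3 +1 2/3 +3 1/3 = +2 2/3 stops.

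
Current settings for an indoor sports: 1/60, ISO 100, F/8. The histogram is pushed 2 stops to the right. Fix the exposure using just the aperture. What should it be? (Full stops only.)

Overexposed by 2 stops → need 2 stops darker.
Aperture: f/8 → f/11 → f/16.

f/16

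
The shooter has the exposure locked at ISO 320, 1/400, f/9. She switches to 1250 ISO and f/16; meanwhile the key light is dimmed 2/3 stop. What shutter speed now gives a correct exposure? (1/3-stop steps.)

1/320s

Scene light: 2/3 stop darker.
ISO: 320 → 400 → 500 → 640 → 800 → 1000 → 1250 — 2 stops raised (brighter).
Aperture: f/9 → f/10 → f/11 → f/13 → f/14 → f/16 — 1 2/3 stops stopped down (darker).
Net so far: 1/3 stop darker. Shutter speed: 1/400 → 1/320.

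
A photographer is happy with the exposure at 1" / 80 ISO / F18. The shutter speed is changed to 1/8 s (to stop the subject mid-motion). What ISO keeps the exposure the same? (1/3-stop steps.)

Shutter speed: 1 → 0.8 → 0.6 → 0.5 → 0.4 → 0.3 → 1/4 → 1/5 → 1/6 → 1/8 — 3 stops faster (darker).
Need 3 stops brighter from the ISO: 80 → 100 → 125 → 160 → 200 → 250 → 320 → 400 → 500 → 640.

ISO 640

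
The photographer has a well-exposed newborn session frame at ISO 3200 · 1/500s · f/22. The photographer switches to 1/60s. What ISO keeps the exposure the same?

ISO 400

Shutter speed: 1/500 → 1/250 → 1/125 → 1/60 — 3 stops slower (brighter).
Need 3 stops darker from the ISO: 3200 → 1600 → 800 → 400.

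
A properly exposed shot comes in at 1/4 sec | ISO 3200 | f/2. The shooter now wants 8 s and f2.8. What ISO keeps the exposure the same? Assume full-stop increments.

Shutter speed: 1/4 → 1/2 → 1 → 2 → 4 → 8 — 5 stops slower (brighter).
Aperture: f/2 → f/2.8 — 1 stop stopped down (darker).
Net change so far: 4 stops brighter. Offset with the ISO: 3200 → 1600 → 800 → 400 → 200.

ISO 200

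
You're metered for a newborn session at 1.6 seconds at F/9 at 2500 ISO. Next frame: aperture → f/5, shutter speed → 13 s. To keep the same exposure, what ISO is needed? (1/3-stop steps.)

ISO 100

Aperture: f/9 → f/8 → f/7.1 → f/6.3 → f/5.6 → f/5 — 1 2/3 stops wider (brighter).
Shutter speed: 1.6 → 2 → 2.5 → 3.2 → 4 → 5 → 6 → 8 → 10 → 13 — 3 stops slower (brighter).
Net change so far: 4 2/3 stops brighter. Offset with the ISO: 2500 → 2000 → 1600 → 1250 → 1000 → 800 → 640 → 500 → 400 → 320 → 250 → 200 → 160 → 125 → 100.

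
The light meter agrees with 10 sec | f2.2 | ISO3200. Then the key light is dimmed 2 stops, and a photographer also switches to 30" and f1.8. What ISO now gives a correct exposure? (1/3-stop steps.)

Scene light: 2 stops darker.
Shutter speed: 10 → 13 → 15 → 20 → 25 → 30 — 1 2/3 stops slower (brighter).
Aperture: f/2.2 → f/2 → f/1.8 — 2/3 stop larger aperture (brighter).
Net so far: 1/3 stop brighter. ISO: 3200 → 2500.

ISO 2500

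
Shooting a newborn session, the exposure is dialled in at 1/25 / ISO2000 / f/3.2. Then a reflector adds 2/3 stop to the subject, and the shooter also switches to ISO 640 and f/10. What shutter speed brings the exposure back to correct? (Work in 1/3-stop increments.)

0.8 s

Scene light: 2/3 stop brighter.
ISO: 2000 → 1600 → 1250 → 1000 → 800 → 640 — 1 2/3 stops lower (darker).
Aperture: f/3.2 → f/3.5 → f/4 → f/4.5 → f/5 → f/5.6 → f/6.3 → f/7.1 → f/8 → f/9 → f/10 — 3 1/3 stops narrower (darker).
Net so far: 4 1/3 stops darker. Shutter speed: 1/25 → 1/20 → 1/15 → 1/13 → 1/10 → 1/8 → 1/6 → 1/5 → 1/4 → 0.3 → 0.4 → 0.5 → 0.6 → 0.8.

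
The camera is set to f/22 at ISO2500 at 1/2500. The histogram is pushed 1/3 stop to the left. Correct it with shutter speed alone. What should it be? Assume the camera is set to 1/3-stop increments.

1/2000s

Underexposed by 1/3 stop → need 1/3 stop brighter.
Shutter speed: 1/2500 → 1/2000.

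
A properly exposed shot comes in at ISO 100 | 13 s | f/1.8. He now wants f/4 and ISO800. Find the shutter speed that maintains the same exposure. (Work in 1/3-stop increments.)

Aperture: f/1.8 → f/2 → f/2.2 → f/2.5 → f/2.8 → f/3.2 → f/3.5 → f/4 — 2 1/3 stops stopped down (darker).
ISO: 100 → 125 → 160 → 200 → 250 → 320 → 400 → 500 → 640 → 800 — 3 stops raised (brighter).
Net change so far: 2/3 stop brighter. Offset with the shutter speed: 13 → 10 → 8.

8 s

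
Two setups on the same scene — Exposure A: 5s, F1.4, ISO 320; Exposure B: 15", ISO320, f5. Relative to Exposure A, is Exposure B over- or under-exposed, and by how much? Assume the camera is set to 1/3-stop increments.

Aperture: f/1.4 → f/1.6 → f/1.8 → f/2 → f/2.2 → f/2.5 → f/2.8 → f/3.2 → f/3.5 → f/4 → f/4.5 → f/5 — 3 2/3 stops narrower (darker).
Shutter speed: 5 → 6 → 8 → 10 → 13 → 15 — 1 2/3 stops longer (brighter).
ISO: unchanged.
Net: −3 2/3 +1 2/3 = −2 stops.

2 stops darker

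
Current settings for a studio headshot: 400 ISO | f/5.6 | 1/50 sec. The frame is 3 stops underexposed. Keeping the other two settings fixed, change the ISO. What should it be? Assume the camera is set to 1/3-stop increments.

ISO 3200

Underexposed by 3 stops → need 3 stops brighter.
ISO: 400 → 500 → 640 → 800 → 1000 → 1250 → 1600 → 2000 → 2500 → 3200.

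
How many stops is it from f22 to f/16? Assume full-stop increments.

1 stop

f/22 → f/16 — count the steps: 1 stop.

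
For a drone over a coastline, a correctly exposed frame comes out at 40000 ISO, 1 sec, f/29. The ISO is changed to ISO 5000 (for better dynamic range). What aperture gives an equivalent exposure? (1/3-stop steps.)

f/10

ISO: 40000 → 32000 → 25600 → 20000 → 16000 → 12800 → 10000 → 8000 → 6400 → 5000 — 3 stops dropped (darker).
Need 3 stops brighter from the aperture: f/29 → f/25 → f/22 → f/20 → f/18 → f/16 → f/14 → f/13 → f/11 → f/10.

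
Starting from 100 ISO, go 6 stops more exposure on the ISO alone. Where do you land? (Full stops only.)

ISO: 100 → 200 → 400 → 800 → 1600 → 3200 → 6400 — 6 stops raised (brighter).

ISO 6400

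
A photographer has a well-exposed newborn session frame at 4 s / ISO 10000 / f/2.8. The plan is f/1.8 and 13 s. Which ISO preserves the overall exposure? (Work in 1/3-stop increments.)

ISO 1250

Aperture: f/2.8 → f/2.5 → f/2.2 → f/2 → f/1.8 — 1 1/3 stops opened up (brighter).
Shutter speed: 4 → 5 → 6 → 8 → 10 → 13 — 1 2/3 stops longer (brighter).
Net change so far: 3 stops brighter. Offset with the ISO: 10000 → 8000 → 6400 → 5000 → 4000 → 3200 → 2500 → 2000 → 1600 → 1250.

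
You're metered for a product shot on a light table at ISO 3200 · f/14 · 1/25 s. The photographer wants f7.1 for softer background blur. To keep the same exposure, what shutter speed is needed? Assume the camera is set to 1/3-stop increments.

Aperture: f/14 → f/13 → f/11 → f/10 → f/9 → f/8 → f/7.1 — 2 stops wider (brighter).
Need 2 stops darker from the shutter speed: 1/25 → 1/30 → 1/40 → 1/50 → 1/60 → 1/80 → 1/100.

1/100s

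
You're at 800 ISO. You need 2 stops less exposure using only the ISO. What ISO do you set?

ISO: 800 → 400 → 200 — 2 stops dropped (darker).

ISO 200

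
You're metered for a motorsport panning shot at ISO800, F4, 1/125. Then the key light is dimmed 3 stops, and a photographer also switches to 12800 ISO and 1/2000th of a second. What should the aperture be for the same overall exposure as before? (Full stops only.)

f/1.4

Scene light: 3 stops darker.
ISO: 800 → 1600 → 3200 → 6400 → 12800 — 4 stops higher (brighter).
Shutter speed: 1/125 → 1/250 → 1/500 → 1/1000 → 1/2000 — 4 stops shorter (darker).
Net so far: 3 stops darker. Aperture: f/4 → f/2.8 → f/2 → f/1.4.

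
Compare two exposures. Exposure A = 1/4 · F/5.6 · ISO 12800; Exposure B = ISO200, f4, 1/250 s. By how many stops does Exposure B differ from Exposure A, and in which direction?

Aperture: f/5.6 → f/4 — 1 stop opened up (brighter).
Shutter speed: 1/4 → 1/8 → 1/15 → 1/30 → 1/60 → 1/125 → 1/250 — 6 stops faster (darker).
ISO: 12800 → 6400 → 3200 → 1600 → 800 → 400 → 200 — 6 stops dropped (darker).
Net: +1 −6 −6 = −11 stops.

11 stops darker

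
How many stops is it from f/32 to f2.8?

7 stops

f/32 → f/22 → f/16 → f/11 → f/8 → f/5.6 → f/4 → f/2.8 — count the steps: 7 stops.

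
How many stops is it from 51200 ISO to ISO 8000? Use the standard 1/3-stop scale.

51200 → 40000 → 32000 → 25600 → 20000 → 16000 → 12800 → 10000 → 8000 — count the steps: 8 third-stops = 2 2/3 stops.

2 2/3 stops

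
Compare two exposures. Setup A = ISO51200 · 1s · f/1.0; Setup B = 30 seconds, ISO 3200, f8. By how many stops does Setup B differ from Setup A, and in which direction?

Aperture: f/1.0 → f/1.4 → f/2 → f/2.8 → f/4 → f/5.6 → f/8 — 6 stops smaller aperture (darker).
Shutter speed: 1 → 2 → 4 → 8 → 15 → 30 — 5 stops slower (brighter).
ISO: 51200 → 25600 → 12800 → 6400 → 3200 — 4 stops lower (darker).
Net: −6 +5 −4 = −5 stops.

5 stops darker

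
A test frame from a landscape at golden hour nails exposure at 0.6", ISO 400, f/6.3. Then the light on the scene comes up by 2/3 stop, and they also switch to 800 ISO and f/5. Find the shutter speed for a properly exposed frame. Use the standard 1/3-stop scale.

1/8s

Scene light: 2/3 stop brighter.
ISO: 400 → 500 → 640 → 800 — 1 stop higher (brighter).
Aperture: f/6.3 → f/5.6 → f/5 — 2/3 stop opened up (brighter).
Net so far: 2 1/3 stops brighter. Shutter speed: 0.6 → 0.5 → 0.4 → 0.3 → 1/4 → 1/5 → 1/6 → 1/8.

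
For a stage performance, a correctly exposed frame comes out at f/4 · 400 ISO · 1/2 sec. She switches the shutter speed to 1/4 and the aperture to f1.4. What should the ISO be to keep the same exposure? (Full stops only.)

Shutter speed: 1/2 → 1/4 — 1 stop shorter (darker).
Aperture: f/4 → f/2.8 → f/2 → f/1.4 — 3 stops opened up (brighter).
Net change so far: 2 stops brighter. Offset with the ISO: 400 → 200 → 100.

ISO 100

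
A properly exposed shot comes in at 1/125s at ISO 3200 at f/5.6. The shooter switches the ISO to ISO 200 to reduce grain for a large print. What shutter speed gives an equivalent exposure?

ISO: 3200 → 1600 → 800 → 400 → 200 — 4 stops dropped (darker).
Need 4 stops brighter from the shutter speed: 1/125 → 1/60 → 1/30 → 1/15 → 1/8.

1/8s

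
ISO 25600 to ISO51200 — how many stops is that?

25600 → 51200 — count the steps: 1 stop.

1 stop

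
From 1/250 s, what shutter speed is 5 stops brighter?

Shutter speed: 1/250 → 1/125 → 1/60 → 1/30 → 1/15 → 1/8 — 5 stops slower (brighter).

1/8s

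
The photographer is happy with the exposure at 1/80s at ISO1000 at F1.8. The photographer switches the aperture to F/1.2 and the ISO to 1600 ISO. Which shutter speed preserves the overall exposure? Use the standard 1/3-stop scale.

Aperture: f/1.8 → f/1.6 → f/1.4 → f/1.2 — 1 stop wider (brighter).
ISO: 1000 → 1250 → 1600 — 2/3 stop raised (brighter).
Net change so far: 1 2/3 stops brighter. Offset with the shutter speed: 1/80 → 1/100 → 1/125 → 1/160 → 1/200 → 1/250.

1/250s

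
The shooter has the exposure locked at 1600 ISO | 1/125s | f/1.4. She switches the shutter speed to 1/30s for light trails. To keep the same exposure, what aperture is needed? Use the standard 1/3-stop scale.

f/2.8

Shutter speed: 1/125 → 1/100 → 1/80 → 1/60 → 1/50 → 1/40 → 1/30 — 2 stops slower (brighter).
Need 2 stops darker from the aperture: f/1.4 → f/1.6 → f/1.8 → f/2 → f/2.2 → f/2.5 → f/2.8.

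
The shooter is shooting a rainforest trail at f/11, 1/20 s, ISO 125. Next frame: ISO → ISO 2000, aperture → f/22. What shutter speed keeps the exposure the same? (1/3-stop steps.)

1/80s

ISO: 125 → 160 → 200 → 250 → 320 → 400 → 500 → 640 → 800 → 1000 → 1250 → 1600 → 2000 — 4 stops raised (brighter).
Aperture: f/11 → f/13 → f/14 → f/16 → f/18 → f/20 → f/22 — 2 stops narrower (darker).
Net change so far: 2 stops brighter. Offset with the shutter speed: 1/20 → 1/25 → 1/30 → 1/40 → 1/50 → 1/60 → 1/80.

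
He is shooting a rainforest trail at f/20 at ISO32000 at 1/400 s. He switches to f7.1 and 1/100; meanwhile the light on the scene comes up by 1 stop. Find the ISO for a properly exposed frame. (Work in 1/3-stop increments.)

ISO 500

Scene light: 1 stop brighter.
Aperture: f/20 → f/18 → f/16 → f/14 → f/13 → f/11 → f/10 → f/9 → f/8 → f/7.1 — 3 stops opened up (brighter).
Shutter speed: 1/400 → 1/320 → 1/250 → 1/200 → 1/160 → 1/125 → 1/100 — 2 stops longer (brighter).
Net so far: 6 stops brighter. ISO: 32000 → 25600 → 20000 → 16000 → 12800 → 10000 → 8000 → 6400 → 5000 → 4000 → 3200 → 2500 → 2000 → 1600 → 1250 → 1000 → 800 → 640 → 500.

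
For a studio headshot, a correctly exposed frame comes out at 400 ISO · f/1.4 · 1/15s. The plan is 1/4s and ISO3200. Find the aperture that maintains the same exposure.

f/8

Shutter speed: 1/15 → 1/8 → 1/4 — 2 stops slower (brighter).
ISO: 400 → 800 → 1600 → 3200 — 3 stops higher (brighter).
Net change so far: 5 stops brighter. Offset with the aperture: f/1.4 → f/2 → f/2.8 → f/4 → f/5.6 → f/8.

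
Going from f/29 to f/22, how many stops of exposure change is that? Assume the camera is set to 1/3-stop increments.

f/29 → f/25 → f/22 — count the steps: 2 third-stops = 2/3 stop.

2/3 stop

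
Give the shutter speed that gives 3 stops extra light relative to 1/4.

Shutter speed: 1/4 → 1/2 → 1 → 2 — 3 stops slower (brighter).

2 s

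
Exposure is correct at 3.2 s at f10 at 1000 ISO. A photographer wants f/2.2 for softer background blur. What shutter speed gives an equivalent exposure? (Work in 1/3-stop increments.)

Aperture: f/10 → f/9 → f/8 → f/7.1 → f/6.3 → f/5.6 → f/5 → f/4.5 → f/4 → f/3.5 → f/3.2 → f/2.8 → f/2.5 → f/2.2 — 4 1/3 stops wider (brighter).
Need 4 1/3 stops darker from the shutter speed: 3.2 → 2.5 → 2 → 1.6 → 1.3 → 1 → 0.8 → 0.6 → 0.5 → 0.4 → 0.3 → 1/4 → 1/5 → 1/6.

1/6s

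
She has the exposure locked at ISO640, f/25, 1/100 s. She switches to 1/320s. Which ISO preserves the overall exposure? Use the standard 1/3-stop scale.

ISO 2000

Shutter speed: 1/100 → 1/125 → 1/160 → 1/200 → 1/250 → 1/320 — 1 2/3 stops faster (darker).
Need 1 2/3 stops brighter from the ISO: 640 → 800 → 1000 → 1250 → 1600 → 2000.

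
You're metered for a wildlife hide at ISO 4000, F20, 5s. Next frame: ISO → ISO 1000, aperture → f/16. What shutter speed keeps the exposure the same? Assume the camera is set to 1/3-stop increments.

ISO: 4000 → 3200 → 2500 → 2000 → 1600 → 1250 → 1000 — 2 stops dropped (darker).
Aperture: f/20 → f/18 → f/16 — 2/3 stop wider (brighter).
Net change so far: 1 1/3 stops darker. Offset with the shutter speed: 5 → 6 → 8 → 10 → 13.

13 s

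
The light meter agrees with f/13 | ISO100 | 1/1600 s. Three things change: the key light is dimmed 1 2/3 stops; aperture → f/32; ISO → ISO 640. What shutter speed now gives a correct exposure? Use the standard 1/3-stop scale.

Scene light: 1 2/3 stops darker.
Aperture: f/13 → f/14 → f/16 → f/18 → f/20 → f/22 → f/25 → f/29 → f/32 — 2 2/3 stops narrower (darker).
ISO: 100 → 125 → 160 → 200 → 250 → 320 → 400 → 500 → 640 — 2 2/3 stops raised (brighter).
Net so far: 1 2/3 stops darker. Shutter speed: 1/1600 → 1/1250 → 1/1000 → 1/800 → 1/640 → 1/500.

1/500s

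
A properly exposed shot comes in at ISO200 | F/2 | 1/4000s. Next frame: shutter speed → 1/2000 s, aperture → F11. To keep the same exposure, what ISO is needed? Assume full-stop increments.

ISO 3200

Shutter speed: 1/4000 → 1/2000 — 1 stop slower (brighter).
Aperture: f/2 → f/2.8 → f/4 → f/5.6 → f/8 → f/11 — 5 stops narrower (darker).
Net change so far: 4 stops darker. Offset with the ISO: 200 → 400 → 800 → 1600 → 3200.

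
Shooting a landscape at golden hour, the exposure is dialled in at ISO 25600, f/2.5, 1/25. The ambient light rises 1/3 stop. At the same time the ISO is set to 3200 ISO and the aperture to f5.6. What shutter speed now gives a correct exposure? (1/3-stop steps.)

Scene light: 1/3 stop brighter.
ISO: 25600 → 20000 → 16000 → 12800 → 10000 → 8000 → 6400 → 5000 → 4000 → 3200 — 3 stops lower (darker).
Aperture: f/2.5 → f/2.8 → f/3.2 → f/3.5 → f/4 → f/4.5 → f/5 → f/5.6 — 2 1/3 stops narrower (darker).
Net so far: 5 stops darker. Shutter speed: 1/25 → 1/20 → 1/15 → 1/13 → 1/10 → 1/8 → 1/6 → 1/5 → 1/4 → 0.3 → 0.4 → 0.5 → 0.6 → 0.8 → 1 → 1.3.

1.3 s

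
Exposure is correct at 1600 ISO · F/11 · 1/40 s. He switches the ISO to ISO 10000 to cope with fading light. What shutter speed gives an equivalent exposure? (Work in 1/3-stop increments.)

ISO: 1600 → 2000 → 2500 → 3200 → 4000 → 5000 → 6400 → 8000 → 10000 — 2 2/3 stops raised (brighter).
Need 2 2/3 stops darker from the shutter speed: 1/40 → 1/50 → 1/60 → 1/80 → 1/100 → 1/125 → 1/160 → 1/200 → 1/250.

1/250s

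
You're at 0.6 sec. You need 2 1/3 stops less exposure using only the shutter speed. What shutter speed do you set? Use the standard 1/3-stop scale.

1/8s

Shutter speed: 0.6 → 0.5 → 0.4 → 0.3 → 1/4 → 1/5 → 1/6 → 1/8 — 2 1/3 stops faster (darker).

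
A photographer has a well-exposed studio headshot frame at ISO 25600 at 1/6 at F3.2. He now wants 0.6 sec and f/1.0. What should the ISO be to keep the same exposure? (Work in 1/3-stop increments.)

Shutter speed: 1/6 → 1/5 → 1/4 → 0.3 → 0.4 → 0.5 → 0.6 — 2 stops slower (brighter).
Aperture: f/3.2 → f/2.8 → f/2.5 → f/2.2 → f/2 → f/1.8 → f/1.6 → f/1.4 → f/1.2 → f/1.1 → f/1.0 — 3 1/3 stops opened up (brighter).
Net change so far: 5 1/3 stops brighter. Offset with the ISO: 25600 → 20000 → 16000 → 12800 → 10000 → 8000 → 6400 → 5000 → 4000 → 3200 → 2500 → 2000 → 1600 → 1250 → 1000 → 800 → 640.

ISO 640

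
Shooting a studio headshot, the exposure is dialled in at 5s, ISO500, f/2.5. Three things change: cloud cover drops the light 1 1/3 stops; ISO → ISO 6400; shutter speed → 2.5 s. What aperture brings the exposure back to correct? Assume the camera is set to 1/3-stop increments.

f/4

Scene light: 1 1/3 stops darker.
ISO: 500 → 640 → 800 → 1000 → 1250 → 1600 → 2000 → 2500 → 3200 → 4000 → 5000 → 6400 — 3 2/3 stops raised (brighter).
Shutter speed: 5 → 4 → 3.2 → 2.5 — 1 stop shorter (darker).
Net so far: 1 1/3 stops brighter. Aperture: f/2.5 → f/2.8 → f/3.2 → f/3.5 → f/4.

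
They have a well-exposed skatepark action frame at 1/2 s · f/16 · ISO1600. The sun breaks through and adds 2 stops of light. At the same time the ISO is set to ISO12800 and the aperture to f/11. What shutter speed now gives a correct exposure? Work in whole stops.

1/125s

Scene light: 2 stops brighter.
ISO: 1600 → 3200 → 6400 → 12800 — 3 stops higher (brighter).
Aperture: f/16 → f/11 — 1 stop wider (brighter).
Net so far: 6 stops brighter. Shutter speed: 1/2 → 1/4 → 1/8 → 1/15 → 1/30 → 1/60 → 1/125.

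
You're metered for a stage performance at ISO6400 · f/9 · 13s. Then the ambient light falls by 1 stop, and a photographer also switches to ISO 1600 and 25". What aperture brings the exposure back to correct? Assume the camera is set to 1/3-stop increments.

Scene light: 1 stop darker.
ISO: 6400 → 5000 → 4000 → 3200 → 2500 → 2000 → 1600 — 2 stops lower (darker).
Shutter speed: 13 → 15 → 20 → 25 — 1 stop longer (brighter).
Net so far: 2 stops darker. Aperture: f/9 → f/8 → f/7.1 → f/6.3 → f/5.6 → f/5 → f/4.5.

f/4.5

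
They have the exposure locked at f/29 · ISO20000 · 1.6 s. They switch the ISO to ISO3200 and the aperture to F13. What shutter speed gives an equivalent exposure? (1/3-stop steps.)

ISO: 20000 → 16000 → 12800 → 10000 → 8000 → 6400 → 5000 → 4000 → 3200 — 2 2/3 stops lower (darker).
Aperture: f/29 → f/25 → f/22 → f/20 → f/18 → f/16 → f/14 → f/13 — 2 1/3 stops wider (brighter).
Net change so far: 1/3 stop darker. Offset with the shutter speed: 1.6 → 2.

2 s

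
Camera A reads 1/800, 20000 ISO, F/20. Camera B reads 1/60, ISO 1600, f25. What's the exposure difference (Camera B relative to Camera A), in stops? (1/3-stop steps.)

2/3 stop darker

Aperture: f/20 → f/22 → f/25 — 2/3 stop stopped down (darker).
Shutter speed: 1/800 → 1/640 → 1/500 → 1/400 → 1/320 → 1/250 → 1/200 → 1/160 → 1/125 → 1/100 → 1/80 → 1/60 — 3 2/3 stops longer (brighter).
ISO: 20000 → 16000 → 12800 → 10000 → 8000 → 6400 → 5000 → 4000 → 3200 → 2500 → 2000 → 1600 — 3 2/3 stops lower (darker).
Net: −2/3 +3 2/3 −3 2/3 = −2/3 stops.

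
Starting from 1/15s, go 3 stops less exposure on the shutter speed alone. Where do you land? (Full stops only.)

1/125s

Shutter speed: 1/15 → 1/30 → 1/60 → 1/125 — 3 stops faster (darker).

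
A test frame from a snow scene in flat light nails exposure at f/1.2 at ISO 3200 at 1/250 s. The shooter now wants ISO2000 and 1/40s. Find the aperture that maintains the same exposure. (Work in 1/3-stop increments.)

ISO: 3200 → 2500 → 2000 — 2/3 stop dropped (darker).
Shutter speed: 1/250 → 1/200 → 1/160 → 1/125 → 1/100 → 1/80 → 1/60 → 1/50 → 1/40 — 2 2/3 stops longer (brighter).
Net change so far: 2 stops brighter. Offset with the aperture: f/1.2 → f/1.4 → f/1.6 → f/1.8 → f/2 → f/2.2 → f/2.5.

f/2.5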